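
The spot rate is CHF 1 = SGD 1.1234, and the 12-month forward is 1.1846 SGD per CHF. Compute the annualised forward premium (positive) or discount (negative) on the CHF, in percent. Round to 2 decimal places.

+5.45%

T = 1 year.
CHF trades forward at +5.44775% vs spot over the period.
×(1/T) gives 5.45% p.a.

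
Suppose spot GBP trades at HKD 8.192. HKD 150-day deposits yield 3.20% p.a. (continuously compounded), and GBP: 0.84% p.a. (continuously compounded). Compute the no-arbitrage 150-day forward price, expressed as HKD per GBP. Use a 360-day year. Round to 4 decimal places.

T = 150/360 years.
HKD accumulates by e^(0.0320×150/360) = 1.0134226.
Growth of 1 GBP over T: e^(0.0084×150/360) = 1.0035061.
Forward (HKD per GBP) = 8.192 × 1.0134226 / 1.0035061 = 8.272952.

8.2730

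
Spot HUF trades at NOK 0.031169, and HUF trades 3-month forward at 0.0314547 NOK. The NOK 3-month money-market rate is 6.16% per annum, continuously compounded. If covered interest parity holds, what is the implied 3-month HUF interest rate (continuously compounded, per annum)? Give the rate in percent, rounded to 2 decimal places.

2.51%

T = 3/12 years.
CIP gives F = S · g_NOK/g_HUF, so g_NOK/g_HUF = 0.0314547/0.031169 = 1.0091662.
The NOK side grows by e^(0.0616×3/12) = 1.0155192.
So the HUF growth factor = 1.0062953.
r = ln(1.0062953)/(3/12) = 0.025102 → 2.51%.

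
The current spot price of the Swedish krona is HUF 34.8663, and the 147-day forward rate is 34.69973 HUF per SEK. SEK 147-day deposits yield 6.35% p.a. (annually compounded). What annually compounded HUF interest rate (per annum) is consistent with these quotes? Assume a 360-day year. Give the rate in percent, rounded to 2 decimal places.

T = 147/360 years.
By CIP, F/S equals the HUF-to-SEK growth ratio: 34.69973/34.8663 = 0.9952226.
SEK growth factor: (1 + 0.0635)^(147/360) = 1.0254578.
So the HUF growth factor = 1.0205588.
r = 1.0205588^(360/147) − 1 = 0.051100 → 5.11%.

5.11%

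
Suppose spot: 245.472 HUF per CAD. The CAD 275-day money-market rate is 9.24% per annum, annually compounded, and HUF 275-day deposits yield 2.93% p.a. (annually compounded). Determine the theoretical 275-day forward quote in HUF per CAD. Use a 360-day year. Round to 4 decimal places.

T = 275/360 years.
HUF accumulates by (1 + 0.0293)^(275/360) = 1.022305444.
CAD accumulates by (1 + 0.0924)^(275/360) = 1.069841271.
So F = 245.472 × 1.022305444 / 1.069841271 = 234.565041 (HUF/CAD).

234.5650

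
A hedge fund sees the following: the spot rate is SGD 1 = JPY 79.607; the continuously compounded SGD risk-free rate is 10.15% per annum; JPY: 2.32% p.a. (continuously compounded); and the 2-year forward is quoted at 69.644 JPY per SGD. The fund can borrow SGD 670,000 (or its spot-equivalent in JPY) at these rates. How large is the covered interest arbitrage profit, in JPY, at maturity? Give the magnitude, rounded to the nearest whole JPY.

JPY 1,293,868

T = 2 years.
Keep in SGD, deliver into the forward: 670,000·1.2250724682·69.644 = JPY 57,163,694.47.
Swap to JPY now, deposit: 670,000·79.607·1.0474933245 = JPY 55,869,826.73.
The quoted forward overvalues SGD, so borrow JPY, buy SGD at spot, deposit the SGD at 10.15%, and sell the proceeds forward at 69.644.
Arbitrage profit = |57,163,694.47 − 55,869,826.73| = JPY 1,293,868.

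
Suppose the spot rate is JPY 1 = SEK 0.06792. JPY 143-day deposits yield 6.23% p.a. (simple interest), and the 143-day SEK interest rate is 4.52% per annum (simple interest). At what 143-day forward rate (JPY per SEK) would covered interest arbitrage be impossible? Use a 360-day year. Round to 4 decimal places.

14.8214

T = 143/360 years.
SEK growth factor: 1 + 0.0452×143/360 = 1.01795444.
JPY accumulates by 1 + 0.0623×143/360 = 1.02474694.
Forward (SEK per JPY) = 0.06792 × 1.01795444 / 1.02474694 = 0.067469795.
Invert for JPY per SEK: 1 / 0.067469795 = 14.8214.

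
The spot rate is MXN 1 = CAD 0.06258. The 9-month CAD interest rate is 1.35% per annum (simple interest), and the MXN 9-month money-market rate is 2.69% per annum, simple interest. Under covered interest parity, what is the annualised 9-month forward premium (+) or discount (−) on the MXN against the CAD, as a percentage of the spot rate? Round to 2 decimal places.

T = 9/12 years.
F = S · g_CAD/g_MXN = 0.06258 × 1.010125/1.020175 = 0.06196351.
(F − S)/S ÷ T = (0.06196351 − 0.06258)/0.06258/(9/12) = -0.013135 → -1.31%.

-1.31%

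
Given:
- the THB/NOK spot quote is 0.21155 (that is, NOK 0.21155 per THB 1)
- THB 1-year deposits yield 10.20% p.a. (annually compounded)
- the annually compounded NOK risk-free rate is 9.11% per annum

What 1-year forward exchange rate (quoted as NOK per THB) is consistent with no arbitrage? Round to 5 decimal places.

0.20946

T = 1 year.
NOK accumulates by (1 + 0.0911)^1 = 1.091100.
THB accumulates by (1 + 0.1020)^1 = 1.102000.
Forward (NOK per THB) = 0.21155 × 1.091100 / 1.102000 = 0.2094575.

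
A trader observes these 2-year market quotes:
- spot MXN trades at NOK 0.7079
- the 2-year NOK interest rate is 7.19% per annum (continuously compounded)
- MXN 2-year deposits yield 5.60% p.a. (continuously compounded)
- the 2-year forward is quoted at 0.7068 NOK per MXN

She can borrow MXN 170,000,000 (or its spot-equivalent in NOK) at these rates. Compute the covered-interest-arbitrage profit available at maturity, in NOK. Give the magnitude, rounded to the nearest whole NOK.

T = 2 years.
Keep in MXN, deliver into the forward: 170,000,000·1.11851286065·0.7068 = NOK 134,396,031.28.
Swap to NOK now, deposit: 170,000,000·0.7079·1.1546531548 = NOK 138,954,424.61.
The quoted forward undervalues MXN, so borrow MXN, convert to NOK at spot, deposit the NOK at 7.19%, and buy MXN forward at 0.7068 to cover the loan.
Arbitrage profit = |134,396,031.28 − 138,954,424.61| = NOK 4,558,393.

NOK 4,558,393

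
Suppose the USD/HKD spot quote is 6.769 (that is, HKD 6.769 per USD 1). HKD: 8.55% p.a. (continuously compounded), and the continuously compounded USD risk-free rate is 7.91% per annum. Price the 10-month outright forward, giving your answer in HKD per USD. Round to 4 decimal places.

6.8052

T = 10/12 years.
Growth of 1 HKD over T: e^(0.0855×10/12) = 1.0738497.
Growth of 1 USD over T: e^(0.0791×10/12) = 1.0681377.
Forward (HKD per USD) = 6.769 × 1.0738497 / 1.0681377 = 6.805198.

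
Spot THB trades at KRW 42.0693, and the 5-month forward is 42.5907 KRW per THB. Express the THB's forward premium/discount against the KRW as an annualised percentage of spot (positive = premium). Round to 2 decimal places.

T = 5/12 years.
Period premium: (42.5907 − 42.0693)/42.0693 = 0.0123938.
Per annum: 0.0123938 / (5/12) = 0.029745 = 2.97%.

+2.97%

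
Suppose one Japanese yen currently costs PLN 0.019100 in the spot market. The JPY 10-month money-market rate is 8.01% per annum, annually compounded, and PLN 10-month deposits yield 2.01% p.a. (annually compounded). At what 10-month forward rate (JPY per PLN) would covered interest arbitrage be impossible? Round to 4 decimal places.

T = 10/12 years.
Growth of 1 PLN over T: (1 + 0.0201)^(10/12) = 1.01672216.
Growth of 1 JPY over T: (1 + 0.0801)^(10/12) = 1.06631775.
CIP: F = S · (grow PLN)/(grow JPY) = 0.0191 × 1.01672216/1.06631775 = 0.018211638 PLN per JPY.
Quoted the other way: 1/0.018211638 = 54.9099 JPY per PLN.

54.9099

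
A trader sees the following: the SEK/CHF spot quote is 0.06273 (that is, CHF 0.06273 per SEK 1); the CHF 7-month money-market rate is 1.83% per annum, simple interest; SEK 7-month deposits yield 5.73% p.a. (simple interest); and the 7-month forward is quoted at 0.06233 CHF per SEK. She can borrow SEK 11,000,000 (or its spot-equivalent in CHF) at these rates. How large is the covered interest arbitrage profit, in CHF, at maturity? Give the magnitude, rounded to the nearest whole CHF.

T = 7/12 years.
Keep in SEK, deliver into the forward: 11,000,000·1.033425·0.06233 = CHF 708,547.18.
Swap to CHF now, deposit: 11,000,000·0.06273·1.010675 = CHF 697,396.07.
The quoted forward overvalues SEK, so borrow CHF, buy SEK at spot, deposit the SEK at 5.73%, and sell the proceeds forward at 0.06233.
The gap between the two covered legs is CHF 11,151.

CHF 11,151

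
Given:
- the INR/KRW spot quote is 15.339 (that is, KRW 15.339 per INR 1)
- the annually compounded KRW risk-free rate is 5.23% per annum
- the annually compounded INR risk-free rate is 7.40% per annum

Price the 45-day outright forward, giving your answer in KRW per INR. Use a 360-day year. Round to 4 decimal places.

15.2999

T = 45/360 years.
Growth of 1 KRW over T: (1 + 0.0523)^(45/360) = 1.00639263.
INR accumulates by (1 + 0.0740)^(45/360) = 1.00896368.
So F = 15.339 × 1.00639263 / 1.00896368 = 15.299913 (KRW/INR).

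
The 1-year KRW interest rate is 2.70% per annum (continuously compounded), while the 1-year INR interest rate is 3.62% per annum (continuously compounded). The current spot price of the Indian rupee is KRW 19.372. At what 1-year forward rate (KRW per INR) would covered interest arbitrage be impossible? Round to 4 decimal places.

T = 1 year.
KRW accumulates by e^(0.0270×1) = 1.0273678.
Growth of 1 INR over T: e^(0.0362×1) = 1.0368632.
Forward (KRW per INR) = 19.372 × 1.0273678 / 1.0368632 = 19.194595.

19.1946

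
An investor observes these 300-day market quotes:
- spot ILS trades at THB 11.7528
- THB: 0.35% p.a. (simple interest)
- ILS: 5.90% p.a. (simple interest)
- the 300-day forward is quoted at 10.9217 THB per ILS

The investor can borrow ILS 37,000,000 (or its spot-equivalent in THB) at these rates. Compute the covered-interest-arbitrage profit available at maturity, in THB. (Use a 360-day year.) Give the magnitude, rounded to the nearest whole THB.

T = 300/360 years.
Invest the ILS and cover forward: 37,000,000 × 1.04916666667 × 10.9217 = THB 423,971,292.58.
Convert at spot and invest in THB: 37,000,000 × 11.7528 × 1.00291666667 = THB 436,121,923.00.
The quoted forward undervalues ILS, so borrow ILS, convert to THB at spot, deposit the THB at 0.35%, and buy ILS forward at 10.9217 to cover the loan.
Arbitrage profit = |423,971,292.58 − 436,121,923.00| = THB 12,150,630.

THB 12,150,630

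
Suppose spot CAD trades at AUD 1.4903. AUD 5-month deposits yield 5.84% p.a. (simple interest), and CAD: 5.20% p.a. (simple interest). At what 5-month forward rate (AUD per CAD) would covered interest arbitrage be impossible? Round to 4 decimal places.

1.4942

T = 5/12 years.
AUD accumulates by 1 + 0.0584×5/12 = 1.0243333.
CAD accumulates by 1 + 0.0520×5/12 = 1.0216667.
CIP: F = S · (grow AUD)/(grow CAD) = 1.4903 × 1.0243333/1.0216667 = 1.494190 AUD per CAD.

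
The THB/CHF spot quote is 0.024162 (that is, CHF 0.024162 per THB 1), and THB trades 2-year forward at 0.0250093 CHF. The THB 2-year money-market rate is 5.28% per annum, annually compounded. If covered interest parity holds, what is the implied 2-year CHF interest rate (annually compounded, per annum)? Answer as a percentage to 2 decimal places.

T = 2 years.
By CIP, F/S equals the CHF-to-THB growth ratio: 0.0250093/0.024162 = 1.0350675.
THB growth factor: (1 + 0.0528)^2 = 1.1083878.
So the CHF growth factor = 1.1472562.
r = 1.1472562^(1/2) − 1 = 0.071100 → 7.11%.

7.11%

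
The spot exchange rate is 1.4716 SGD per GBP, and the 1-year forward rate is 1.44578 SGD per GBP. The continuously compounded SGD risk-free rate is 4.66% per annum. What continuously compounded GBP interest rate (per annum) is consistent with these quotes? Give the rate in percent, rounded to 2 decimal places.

T = 1 year.
By CIP, F/S equals the SGD-to-GBP growth ratio: 1.44578/1.4716 = 0.9824545.
SGD growth factor: e^(0.0466×1) = 1.0477028.
That pins the GBP growth at 1.0664136.
Take logs: ln 1.0664136 / 1 = 0.064301, so 6.43%.

6.43%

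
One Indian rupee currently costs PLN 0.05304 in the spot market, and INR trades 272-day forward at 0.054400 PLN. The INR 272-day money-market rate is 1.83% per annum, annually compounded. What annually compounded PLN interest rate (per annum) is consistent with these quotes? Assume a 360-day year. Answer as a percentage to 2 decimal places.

T = 272/360 years.
By CIP, F/S equals the PLN-to-INR growth ratio: 0.0544/0.05304 = 1.0256410.
The INR side grows by (1 + 0.0183)^(272/360) = 1.013796.
Hence g_PLN = 1.0397907.
r = 1.0397907^(360/272) − 1 = 0.053000 → 5.30%.

5.30%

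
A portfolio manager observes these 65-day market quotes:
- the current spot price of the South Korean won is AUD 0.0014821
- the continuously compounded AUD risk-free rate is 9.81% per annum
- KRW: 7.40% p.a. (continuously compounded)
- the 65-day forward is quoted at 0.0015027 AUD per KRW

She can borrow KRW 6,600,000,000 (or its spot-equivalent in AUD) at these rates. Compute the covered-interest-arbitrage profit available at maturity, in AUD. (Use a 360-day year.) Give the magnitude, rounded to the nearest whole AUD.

T = 65/360 years.
Invest the KRW and cover forward: 6,600,000,000 × 1.01345077 × 0.0015027 = AUD 10,051,222.32.
Convert at spot and invest in AUD: 6,600,000,000 × 0.0014821 × 1.017870297 = AUD 9,956,664.74.
The quoted forward overvalues KRW, so borrow AUD, buy KRW at spot, deposit the KRW at 7.40%, and sell the proceeds forward at 0.0015027.
Arbitrage profit = |10,051,222.32 − 9,956,664.74| = AUD 94,558.

AUD 94,558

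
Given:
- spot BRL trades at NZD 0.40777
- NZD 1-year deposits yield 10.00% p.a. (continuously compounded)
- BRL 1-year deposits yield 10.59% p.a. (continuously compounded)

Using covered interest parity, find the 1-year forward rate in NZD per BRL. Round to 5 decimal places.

0.40537

T = 1 year.
NZD accumulates by e^(0.1000×1) = 1.1051709.
Growth of 1 BRL over T: e^(0.1059×1) = 1.1117107.
Forward (NZD per BRL) = 0.40777 × 1.1051709 / 1.1117107 = 0.4053712.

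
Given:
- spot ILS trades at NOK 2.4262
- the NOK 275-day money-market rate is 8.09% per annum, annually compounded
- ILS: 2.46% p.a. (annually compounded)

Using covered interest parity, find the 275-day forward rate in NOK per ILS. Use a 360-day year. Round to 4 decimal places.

2.5274

T = 275/360 years.
NOK accumulates by (1 + 0.0809)^(275/360) = 1.0612272.
Growth of 1 ILS over T: (1 + 0.0246)^(275/360) = 1.0187376.
CIP: F = S · (grow NOK)/(grow ILS) = 2.4262 × 1.0612272/1.0187376 = 2.527392 NOK per ILS.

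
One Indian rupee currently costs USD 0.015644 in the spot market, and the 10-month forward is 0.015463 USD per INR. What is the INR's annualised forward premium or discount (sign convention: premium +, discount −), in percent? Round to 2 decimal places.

-1.39%

T = 10/12 years.
Period premium: (0.015463 − 0.015644)/0.015644 = -0.0115699.
Annualise by dividing by T: -0.0115699 / (10/12) = -0.013884 → -1.39%.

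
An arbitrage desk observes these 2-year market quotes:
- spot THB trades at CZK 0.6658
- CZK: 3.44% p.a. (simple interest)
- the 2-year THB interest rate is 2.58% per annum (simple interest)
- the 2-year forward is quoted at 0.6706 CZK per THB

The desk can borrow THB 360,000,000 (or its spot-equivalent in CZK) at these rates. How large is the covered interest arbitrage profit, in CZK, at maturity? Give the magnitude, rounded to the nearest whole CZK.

CZK 2,305,469

T = 2 years.
Invest the THB and cover forward: 360,000,000 × 1.051600 × 0.6706 = CZK 253,873,065.60.
Convert at spot and invest in CZK: 360,000,000 × 0.6658 × 1.068800 = CZK 256,178,534.40.
The quoted forward undervalues THB, so borrow THB, convert to CZK at spot, deposit the CZK at 3.44%, and buy THB forward at 0.6706 to cover the loan.
Arbitrage profit = |253,873,065.60 − 256,178,534.40| = CZK 2,305,469.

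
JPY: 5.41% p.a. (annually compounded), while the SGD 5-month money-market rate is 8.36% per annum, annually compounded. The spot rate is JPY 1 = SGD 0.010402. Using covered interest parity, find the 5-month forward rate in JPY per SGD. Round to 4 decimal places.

T = 5/12 years.
Growth of 1 SGD over T: (1 + 0.0836)^(5/12) = 1.03401955.
JPY accumulates by (1 + 0.0541)^(5/12) = 1.02219579.
CIP: F = S · (grow SGD)/(grow JPY) = 0.010402 × 1.03401955/1.02219579 = 0.010522320 SGD per JPY.
Invert for JPY per SGD: 1 / 0.010522320 = 95.0361.

95.0361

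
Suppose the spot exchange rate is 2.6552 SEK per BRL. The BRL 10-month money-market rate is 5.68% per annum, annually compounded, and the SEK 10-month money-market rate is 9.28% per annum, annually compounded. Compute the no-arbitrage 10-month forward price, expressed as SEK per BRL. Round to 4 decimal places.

T = 10/12 years.
Growth of 1 SEK over T: (1 + 0.0928)^(10/12) = 1.0767558.
Growth of 1 BRL over T: (1 + 0.0568)^(10/12) = 1.0471141.
CIP: F = S · (grow SEK)/(grow BRL) = 2.6552 × 1.0767558/1.0471141 = 2.730363 SEK per BRL.

2.7304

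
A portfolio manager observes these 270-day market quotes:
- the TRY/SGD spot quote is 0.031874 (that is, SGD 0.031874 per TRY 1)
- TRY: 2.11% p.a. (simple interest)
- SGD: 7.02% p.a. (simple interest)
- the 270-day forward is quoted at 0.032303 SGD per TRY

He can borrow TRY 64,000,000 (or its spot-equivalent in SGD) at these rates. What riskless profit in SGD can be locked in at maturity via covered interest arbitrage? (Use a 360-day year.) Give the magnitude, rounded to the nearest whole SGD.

SGD 47,230

T = 270/360 years.
Route A — deposit TRY, sell forward: 64,000,000 × 1.015825 × 0.032303 = SGD 2,100,108.48.
Route B — convert at spot, deposit SGD: 64,000,000 × 0.031874 × 1.052650 = SGD 2,147,338.63.
The quoted forward undervalues TRY, so borrow TRY, convert to SGD at spot, deposit the SGD at 7.02%, and buy TRY forward at 0.032303 to cover the loan.
Arbitrage profit = |2,100,108.48 − 2,147,338.63| = SGD 47,230.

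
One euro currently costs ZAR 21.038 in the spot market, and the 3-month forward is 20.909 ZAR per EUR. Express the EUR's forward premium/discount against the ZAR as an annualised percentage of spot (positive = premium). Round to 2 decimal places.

T = 3/12 years.
Period premium: (20.909 − 21.038)/21.038 = -0.0061318.
Per annum: -0.0061318 / (3/12) = -0.024527 = -2.45%.

-2.45%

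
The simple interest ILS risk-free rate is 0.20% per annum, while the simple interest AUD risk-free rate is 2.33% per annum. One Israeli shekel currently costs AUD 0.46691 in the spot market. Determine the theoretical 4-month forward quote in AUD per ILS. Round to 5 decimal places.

T = 4/12 years.
AUD growth factor: 1 + 0.0233×4/12 = 1.0077667.
Growth of 1 ILS over T: 1 + 0.0020×4/12 = 1.0006667.
CIP: F = S · (grow AUD)/(grow ILS) = 0.46691 × 1.0077667/1.0006667 = 0.4702229 AUD per ILS.

0.47022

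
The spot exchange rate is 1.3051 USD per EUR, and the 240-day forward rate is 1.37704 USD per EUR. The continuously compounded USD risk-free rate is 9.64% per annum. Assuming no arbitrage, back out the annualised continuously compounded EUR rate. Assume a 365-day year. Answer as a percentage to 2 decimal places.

1.48%

T = 240/365 years.
CIP gives F = S · g_USD/g_EUR, so g_USD/g_EUR = 1.37704/1.3051 = 1.0551222.
The USD side grows by e^(0.0964×240/365) = 1.0654383.
Hence g_EUR = 1.0097772.
r = ln(1.0097772)/(240/365) = 0.014797 → 1.48%.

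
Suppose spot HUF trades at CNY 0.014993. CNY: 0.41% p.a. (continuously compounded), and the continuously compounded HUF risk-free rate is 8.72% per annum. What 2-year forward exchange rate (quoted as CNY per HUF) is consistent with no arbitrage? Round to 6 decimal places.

T = 2 years.
CNY growth factor: e^(0.0041×2) = 1.0082337.
HUF growth factor: e^(0.0872×2) = 1.1905317.
CIP: F = S · (grow CNY)/(grow HUF) = 0.014993 × 1.0082337/1.1905317 = 0.01269722 CNY per HUF.

0.012697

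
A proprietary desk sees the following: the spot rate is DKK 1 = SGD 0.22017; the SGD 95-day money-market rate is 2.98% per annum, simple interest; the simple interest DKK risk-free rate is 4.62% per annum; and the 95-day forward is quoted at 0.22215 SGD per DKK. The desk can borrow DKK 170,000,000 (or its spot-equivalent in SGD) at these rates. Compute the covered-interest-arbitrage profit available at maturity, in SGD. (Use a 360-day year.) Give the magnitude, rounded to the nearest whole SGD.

T = 95/360 years.
Keep in DKK, deliver into the forward: 170,000,000·1.0121916667·0.22215 = SGD 38,225,924.39.
Swap to SGD now, deposit: 170,000,000·0.22017·1.0078638889 = SGD 37,723,236.71.
The quoted forward overvalues DKK, so borrow SGD, buy DKK at spot, deposit the DKK at 4.62%, and sell the proceeds forward at 0.22215.
The gap between the two covered legs is SGD 502,688.

SGD 502,688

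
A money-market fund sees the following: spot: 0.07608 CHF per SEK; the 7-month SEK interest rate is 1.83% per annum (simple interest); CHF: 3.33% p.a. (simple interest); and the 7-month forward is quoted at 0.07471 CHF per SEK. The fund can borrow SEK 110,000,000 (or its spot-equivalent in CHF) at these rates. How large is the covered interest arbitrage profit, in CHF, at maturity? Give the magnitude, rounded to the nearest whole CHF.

CHF 225,536

T = 7/12 years.
Keep in SEK, deliver into the forward: 110,000,000·1.010675·0.07471 = CHF 8,305,828.22.
Swap to CHF now, deposit: 110,000,000·0.07608·1.019425 = CHF 8,531,363.94.
The quoted forward undervalues SEK, so borrow SEK, convert to CHF at spot, deposit the CHF at 3.33%, and buy SEK forward at 0.07471 to cover the loan.
The gap between the two covered legs is CHF 225,536.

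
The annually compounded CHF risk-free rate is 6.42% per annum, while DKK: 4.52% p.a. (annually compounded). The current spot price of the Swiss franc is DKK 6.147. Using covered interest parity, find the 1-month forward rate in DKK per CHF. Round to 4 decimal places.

6.1378

T = 1/12 years.
Growth of 1 DKK over T: (1 + 0.0452)^(1/12) = 1.0036908.
Growth of 1 CHF over T: (1 + 0.0642)^(1/12) = 1.0051987.
Forward (DKK per CHF) = 6.147 × 1.0036908 / 1.0051987 = 6.137779.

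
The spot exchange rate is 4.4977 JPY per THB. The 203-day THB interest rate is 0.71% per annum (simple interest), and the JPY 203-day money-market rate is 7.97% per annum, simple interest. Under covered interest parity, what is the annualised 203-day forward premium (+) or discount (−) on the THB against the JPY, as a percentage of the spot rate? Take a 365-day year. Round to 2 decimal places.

T = 203/365 years.
F = S · g_JPY/g_THB = 4.4977 × 1.0443263/1.0039488 = 4.6785916.
(F − S)/S ÷ T = (4.6785916 − 4.4977)/4.4977/(203/365) = 0.072314 → 7.23%.

+7.23%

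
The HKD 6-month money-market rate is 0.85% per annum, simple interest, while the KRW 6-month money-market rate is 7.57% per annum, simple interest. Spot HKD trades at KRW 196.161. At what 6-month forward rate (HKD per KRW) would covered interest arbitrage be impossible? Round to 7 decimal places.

0.0049328

T = 6/12 years.
KRW accumulates by 1 + 0.0757×6/12 = 1.037850.
HKD accumulates by 1 + 0.0085×6/12 = 1.004250.
Forward (KRW per HKD) = 196.161 × 1.037850 / 1.004250 = 202.7241.
Invert for HKD per KRW: 1 / 202.7241 = 0.0049328.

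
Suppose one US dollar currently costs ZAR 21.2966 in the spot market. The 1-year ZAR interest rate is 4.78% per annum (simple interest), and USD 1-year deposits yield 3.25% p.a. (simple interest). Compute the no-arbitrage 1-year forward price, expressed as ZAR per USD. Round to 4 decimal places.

21.6122

T = 1 year.
ZAR accumulates by 1 + 0.0478×1 = 1.047800.
Growth of 1 USD over T: 1 + 0.0325×1 = 1.032500.
So F = 21.2966 × 1.047800 / 1.032500 = 21.612182 (ZAR/USD).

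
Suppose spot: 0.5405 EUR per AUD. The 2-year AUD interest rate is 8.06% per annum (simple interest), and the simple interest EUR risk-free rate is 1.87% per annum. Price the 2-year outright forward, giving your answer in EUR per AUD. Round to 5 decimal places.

T = 2 years.
EUR growth factor: 1 + 0.0187×2 = 1.037400.
AUD growth factor: 1 + 0.0806×2 = 1.161200.
CIP: F = S · (grow EUR)/(grow AUD) = 0.5405 × 1.037400/1.161200 = 0.4828752 EUR per AUD.

0.48288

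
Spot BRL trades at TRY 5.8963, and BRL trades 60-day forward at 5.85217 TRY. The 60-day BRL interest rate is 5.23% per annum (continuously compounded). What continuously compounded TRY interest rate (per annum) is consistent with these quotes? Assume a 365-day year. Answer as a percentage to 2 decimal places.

0.66%

T = 60/365 years.
CIP gives F = S · g_TRY/g_BRL, so g_TRY/g_BRL = 5.85217/5.8963 = 0.9925156.
BRL growth factor: e^(0.0523×60/365) = 1.0086343.
So the TRY growth factor = 1.0010853.
Take logs: ln 1.0010853 / (60/365) = 0.006599, so 0.66%.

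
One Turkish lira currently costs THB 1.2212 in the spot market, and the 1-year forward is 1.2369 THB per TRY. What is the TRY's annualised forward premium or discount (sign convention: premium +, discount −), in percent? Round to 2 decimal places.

T = 1 year.
Period premium: (1.2369 − 1.2212)/1.2212 = 0.0128562.
Annualise by dividing by T: 0.0128562 / 1 = 0.012856 → 1.29%.

+1.29%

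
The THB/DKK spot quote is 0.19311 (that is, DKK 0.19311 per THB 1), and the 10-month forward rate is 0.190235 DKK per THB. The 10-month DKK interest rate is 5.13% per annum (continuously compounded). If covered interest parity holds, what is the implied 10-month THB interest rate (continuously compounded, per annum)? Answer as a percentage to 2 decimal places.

6.93%

T = 10/12 years.
F/S = 0.190235/0.19311 = 0.9851121 = (growth of DKK) / (growth of THB).
The DKK side grows by e^(0.0513×10/12) = 1.0436769.
That pins the THB growth at 1.0594499.
r = ln(1.0594499)/(10/12) = 0.069300 → 6.93%.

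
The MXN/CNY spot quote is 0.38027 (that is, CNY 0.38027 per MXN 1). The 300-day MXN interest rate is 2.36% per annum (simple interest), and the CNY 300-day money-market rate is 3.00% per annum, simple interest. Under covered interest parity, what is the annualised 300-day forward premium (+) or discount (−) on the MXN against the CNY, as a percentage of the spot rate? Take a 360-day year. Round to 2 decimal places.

T = 300/360 years.
F = S · g_CNY/g_MXN = 0.38027 × 1.025000/1.0196667 = 0.38225898.
Annualised premium = (F − S)/S × (1/T) = (0.38225898 − 0.38027)/0.38027 ÷ (300/360) = 0.63%.

+0.63%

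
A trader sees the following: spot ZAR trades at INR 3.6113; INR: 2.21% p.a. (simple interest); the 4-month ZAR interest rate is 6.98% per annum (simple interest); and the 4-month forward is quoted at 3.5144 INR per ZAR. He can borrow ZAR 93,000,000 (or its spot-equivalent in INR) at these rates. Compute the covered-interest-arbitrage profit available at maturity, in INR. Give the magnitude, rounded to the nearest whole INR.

T = 4/12 years.
Invest the ZAR and cover forward: 93,000,000 × 1.02326666667 × 3.5144 = INR 334,443,658.72.
Convert at spot and invest in INR: 93,000,000 × 3.6113 × 1.00736666667 = INR 338,325,001.63.
The quoted forward undervalues ZAR, so borrow ZAR, convert to INR at spot, deposit the INR at 2.21%, and buy ZAR forward at 3.5144 to cover the loan.
Profit = 338,325,001.63 − 334,443,658.72 = INR 3,881,343.

INR 3,881,343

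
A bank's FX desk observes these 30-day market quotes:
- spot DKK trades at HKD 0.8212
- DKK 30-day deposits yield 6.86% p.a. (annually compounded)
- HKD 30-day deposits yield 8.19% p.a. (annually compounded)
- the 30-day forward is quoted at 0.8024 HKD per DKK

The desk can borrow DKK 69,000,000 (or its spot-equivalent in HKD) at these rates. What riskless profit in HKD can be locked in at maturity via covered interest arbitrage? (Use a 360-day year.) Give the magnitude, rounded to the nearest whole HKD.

HKD 1,363,153

T = 30/360 years.
Invest the DKK and cover forward: 69,000,000 × 1.0055444288 × 0.8024 = HKD 55,672,570.63.
Convert at spot and invest in HKD: 69,000,000 × 0.8212 × 1.0065814595 = HKD 57,035,723.92.
The quoted forward undervalues DKK, so borrow DKK, convert to HKD at spot, deposit the HKD at 8.19%, and buy DKK forward at 0.8024 to cover the loan.
Arbitrage profit = |55,672,570.63 − 57,035,723.92| = HKD 1,363,153.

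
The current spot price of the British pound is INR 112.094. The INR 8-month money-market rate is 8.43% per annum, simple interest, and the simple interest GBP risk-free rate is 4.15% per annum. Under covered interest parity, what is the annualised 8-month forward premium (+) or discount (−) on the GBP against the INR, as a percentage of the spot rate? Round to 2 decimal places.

T = 8/12 years.
CIP forward (INR per GBP) = 112.094 × 1.056200/1.0276667 = 115.206305.
Annualised premium = (F − S)/S × (1/T) = (115.206305 − 112.094)/112.094 ÷ (8/12) = 4.16%.

+4.16%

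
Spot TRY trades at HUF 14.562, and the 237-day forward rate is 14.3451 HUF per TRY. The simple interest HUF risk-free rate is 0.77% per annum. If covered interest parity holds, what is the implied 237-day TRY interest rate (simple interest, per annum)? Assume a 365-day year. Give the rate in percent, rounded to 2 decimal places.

3.11%

T = 237/365 years.
F/S = 14.3451/14.562 = 0.9851051 = (growth of HUF) / (growth of TRY).
HUF growth factor: 1 + 0.0077×237/365 = 1.0049997.
So the TRY growth factor = 1.0201954.
(1.0201954 − 1)/T = 0.031103, i.e. 3.11%.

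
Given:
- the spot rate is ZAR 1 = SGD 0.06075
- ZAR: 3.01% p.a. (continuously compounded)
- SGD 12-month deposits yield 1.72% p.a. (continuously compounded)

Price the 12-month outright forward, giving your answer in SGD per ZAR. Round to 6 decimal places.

T = 1 year.
SGD accumulates by e^(0.0172×1) = 1.0173488.
ZAR growth factor: e^(0.0301×1) = 1.0305576.
CIP: F = S · (grow SGD)/(grow ZAR) = 0.06075 × 1.0173488/1.0305576 = 0.05997136 SGD per ZAR.

0.059971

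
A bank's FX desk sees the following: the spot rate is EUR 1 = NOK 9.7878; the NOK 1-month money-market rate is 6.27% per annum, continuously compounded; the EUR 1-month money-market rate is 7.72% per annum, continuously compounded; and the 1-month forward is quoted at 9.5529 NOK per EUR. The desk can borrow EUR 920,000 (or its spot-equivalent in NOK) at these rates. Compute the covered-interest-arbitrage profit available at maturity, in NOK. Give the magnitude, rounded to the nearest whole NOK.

NOK 206,558

T = 1/12 years.
Invest the EUR and cover forward: 920,000 × 1.006454072 × 9.5529 = NOK 8,845,390.70.
Convert at spot and invest in NOK: 920,000 × 9.7878 × 1.005238674 = NOK 9,051,949.09.
The quoted forward undervalues EUR, so borrow EUR, convert to NOK at spot, deposit the NOK at 6.27%, and buy EUR forward at 9.5529 to cover the loan.
The gap between the two covered legs is NOK 206,558.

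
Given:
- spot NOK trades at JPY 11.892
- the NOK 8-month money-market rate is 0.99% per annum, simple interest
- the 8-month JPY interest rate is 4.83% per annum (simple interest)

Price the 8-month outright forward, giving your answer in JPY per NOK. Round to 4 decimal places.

12.1944

T = 8/12 years.
Growth of 1 JPY over T: 1 + 0.0483×8/12 = 1.032200.
NOK accumulates by 1 + 0.0099×8/12 = 1.006600.
So F = 11.892 × 1.032200 / 1.006600 = 12.194439 (JPY/NOK).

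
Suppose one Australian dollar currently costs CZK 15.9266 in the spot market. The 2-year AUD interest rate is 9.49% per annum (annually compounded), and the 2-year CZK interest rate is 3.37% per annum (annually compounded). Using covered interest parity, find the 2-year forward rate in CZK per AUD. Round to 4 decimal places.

T = 2 years.
Growth of 1 CZK over T: (1 + 0.0337)^2 = 1.06853569.
Growth of 1 AUD over T: (1 + 0.0949)^2 = 1.19880601.
So F = 15.9266 × 1.06853569 / 1.19880601 = 14.195909 (CZK/AUD).

14.1959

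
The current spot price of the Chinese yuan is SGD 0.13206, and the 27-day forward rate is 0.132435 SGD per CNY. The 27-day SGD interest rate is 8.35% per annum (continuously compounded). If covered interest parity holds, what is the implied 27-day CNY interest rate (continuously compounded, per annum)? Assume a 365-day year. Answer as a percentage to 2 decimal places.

4.52%

T = 27/365 years.
CIP gives F = S · g_SGD/g_CNY, so g_SGD/g_CNY = 0.132435/0.13206 = 1.0028396.
The SGD side grows by e^(0.0835×27/365) = 1.0061958.
Hence g_CNY = 1.0033467.
r = ln(1.0033467)/(27/365) = 0.045167 → 4.52%.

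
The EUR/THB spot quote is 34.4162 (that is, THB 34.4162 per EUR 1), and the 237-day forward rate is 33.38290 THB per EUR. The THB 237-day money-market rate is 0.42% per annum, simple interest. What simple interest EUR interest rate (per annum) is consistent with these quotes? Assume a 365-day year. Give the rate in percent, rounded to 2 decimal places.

T = 237/365 years.
By CIP, F/S equals the THB-to-EUR growth ratio: 33.3829/34.4162 = 0.9699763.
The THB side grows by 1 + 0.0042×237/365 = 1.0027271.
That pins the EUR growth at 1.0337645.
r = (1.0337645 − 1)/(237/365) = 0.052000 → 5.20%.

5.20%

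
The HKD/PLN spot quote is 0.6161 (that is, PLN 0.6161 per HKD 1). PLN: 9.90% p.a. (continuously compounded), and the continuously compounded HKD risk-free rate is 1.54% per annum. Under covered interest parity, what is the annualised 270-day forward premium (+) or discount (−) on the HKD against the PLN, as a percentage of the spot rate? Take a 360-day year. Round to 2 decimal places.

T = 270/360 years.
F = S · g_PLN/g_HKD = 0.6161 × 1.077076/1.011617 = 0.6559662.
(F − S)/S ÷ T = (0.6559662 − 0.6161)/0.6161/(270/360) = 0.086276 → 8.63%.

+8.63%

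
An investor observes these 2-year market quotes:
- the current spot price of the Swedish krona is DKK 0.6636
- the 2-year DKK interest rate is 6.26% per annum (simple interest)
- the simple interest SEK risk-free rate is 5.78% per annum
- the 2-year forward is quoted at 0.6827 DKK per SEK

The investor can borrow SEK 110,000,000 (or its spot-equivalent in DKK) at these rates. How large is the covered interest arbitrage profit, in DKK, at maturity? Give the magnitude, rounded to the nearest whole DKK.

DKK 1,643,114

T = 2 years.
Route A — deposit SEK, sell forward: 110,000,000 × 1.115600 × 0.6827 = DKK 83,778,213.20.
Route B — convert at spot, deposit DKK: 110,000,000 × 0.6636 × 1.125200 = DKK 82,135,099.20.
The quoted forward overvalues SEK, so borrow DKK, buy SEK at spot, deposit the SEK at 5.78%, and sell the proceeds forward at 0.6827.
The gap between the two covered legs is DKK 1,643,114.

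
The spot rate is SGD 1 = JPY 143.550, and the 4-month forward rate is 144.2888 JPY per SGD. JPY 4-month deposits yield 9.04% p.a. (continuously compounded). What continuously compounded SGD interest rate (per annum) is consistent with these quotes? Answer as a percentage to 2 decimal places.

T = 4/12 years.
By CIP, F/S equals the JPY-to-SGD growth ratio: 144.2888/143.55 = 1.0051466.
JPY growth factor: e^(0.0904×4/12) = 1.0305919.
Hence g_SGD = 1.025315.
r = ln(1.025315)/(4/12) = 0.075000 → 7.50%.

7.50%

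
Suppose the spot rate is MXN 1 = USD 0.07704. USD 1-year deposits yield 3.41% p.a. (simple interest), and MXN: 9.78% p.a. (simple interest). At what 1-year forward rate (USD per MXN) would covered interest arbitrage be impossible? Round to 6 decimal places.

0.072570

T = 1 year.
USD growth factor: 1 + 0.0341×1 = 1.034100.
MXN growth factor: 1 + 0.0978×1 = 1.097800.
Forward (USD per MXN) = 0.07704 × 1.034100 / 1.097800 = 0.07256974.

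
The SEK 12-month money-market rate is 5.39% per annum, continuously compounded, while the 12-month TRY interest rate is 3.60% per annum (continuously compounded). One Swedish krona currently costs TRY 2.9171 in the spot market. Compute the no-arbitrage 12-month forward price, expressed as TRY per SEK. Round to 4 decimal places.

2.8653

T = 1 year.
Growth of 1 TRY over T: e^(0.0360×1) = 1.0366558.
Growth of 1 SEK over T: e^(0.0539×1) = 1.0553791.
Forward (TRY per SEK) = 2.9171 × 1.0366558 / 1.0553791 = 2.865348.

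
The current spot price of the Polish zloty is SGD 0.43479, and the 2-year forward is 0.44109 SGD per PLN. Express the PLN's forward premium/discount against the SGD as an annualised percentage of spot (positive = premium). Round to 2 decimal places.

T = 2 years.
(F − S)/S = (0.44109 − 0.43479)/0.43479 = 0.0144898.
Per annum: 0.0144898 / 2 = 0.007245 = 0.72%.

+0.72%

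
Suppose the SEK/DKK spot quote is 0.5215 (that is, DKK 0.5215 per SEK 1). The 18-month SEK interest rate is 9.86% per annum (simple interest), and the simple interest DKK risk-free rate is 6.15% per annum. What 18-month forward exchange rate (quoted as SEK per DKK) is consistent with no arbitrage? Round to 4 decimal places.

2.0152

T = 18/12 years.
DKK growth factor: 1 + 0.0615×18/12 = 1.092250.
SEK growth factor: 1 + 0.0986×18/12 = 1.147900.
So F = 0.5215 × 1.092250 / 1.147900 = 0.4962178 (DKK/SEK).
Invert for SEK per DKK: 1 / 0.4962178 = 2.0152.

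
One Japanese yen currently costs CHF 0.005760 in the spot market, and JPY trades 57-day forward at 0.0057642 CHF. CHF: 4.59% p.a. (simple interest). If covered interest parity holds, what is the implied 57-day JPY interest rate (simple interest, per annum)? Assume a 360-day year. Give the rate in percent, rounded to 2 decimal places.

4.13%

T = 57/360 years.
CIP gives F = S · g_CHF/g_JPY, so g_CHF/g_JPY = 0.0057642/0.00576 = 1.0007292.
CHF growth factor: 1 + 0.0459×57/360 = 1.0072675.
So the JPY growth factor = 1.0065335.
r = (1.0065335 − 1)/(57/360) = 0.041264 → 4.13%.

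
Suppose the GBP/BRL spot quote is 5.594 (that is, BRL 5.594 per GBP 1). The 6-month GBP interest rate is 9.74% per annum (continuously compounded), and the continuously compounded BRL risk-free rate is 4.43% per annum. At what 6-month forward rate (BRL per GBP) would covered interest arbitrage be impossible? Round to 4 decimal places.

5.4474

T = 6/12 years.
Growth of 1 BRL over T: e^(0.0443×6/12) = 1.0223971.
GBP growth factor: e^(0.0974×6/12) = 1.0499053.
Forward (BRL per GBP) = 5.594 × 1.0223971 / 1.0499053 = 5.447434.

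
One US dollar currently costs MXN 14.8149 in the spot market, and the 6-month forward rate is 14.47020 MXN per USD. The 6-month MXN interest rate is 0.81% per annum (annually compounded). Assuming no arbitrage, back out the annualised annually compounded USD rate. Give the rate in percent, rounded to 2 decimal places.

T = 6/12 years.
CIP gives F = S · g_MXN/g_USD, so g_MXN/g_USD = 14.4702/14.8149 = 0.9767329.
The MXN side grows by (1 + 0.0081)^(6/12) = 1.0040418.
So the USD growth factor = 1.0279594.
Annualise: 1.0279594^(12/6) − 1 = 0.056701 = 5.67%.

5.67%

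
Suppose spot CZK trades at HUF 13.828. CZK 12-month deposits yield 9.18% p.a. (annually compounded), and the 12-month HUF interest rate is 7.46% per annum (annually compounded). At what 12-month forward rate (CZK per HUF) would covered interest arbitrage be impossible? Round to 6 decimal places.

0.073475

T = 1 year.
Growth of 1 HUF over T: (1 + 0.0746)^1 = 1.074600.
CZK accumulates by (1 + 0.0918)^1 = 1.091800.
Forward (HUF per CZK) = 13.828 × 1.074600 / 1.091800 = 13.61016.
Invert for CZK per HUF: 1 / 13.61016 = 0.073475.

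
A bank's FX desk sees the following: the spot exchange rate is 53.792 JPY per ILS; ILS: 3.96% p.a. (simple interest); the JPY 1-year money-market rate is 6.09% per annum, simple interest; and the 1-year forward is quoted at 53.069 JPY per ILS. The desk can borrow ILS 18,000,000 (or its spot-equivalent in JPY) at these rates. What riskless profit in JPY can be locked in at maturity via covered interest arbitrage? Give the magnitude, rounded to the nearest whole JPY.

T = 1 year.
Keep in ILS, deliver into the forward: 18,000,000·1.039600·53.069 = JPY 993,069,583.20.
Swap to JPY now, deposit: 18,000,000·53.792·1.060900 = JPY 1,027,222,790.40.
The quoted forward undervalues ILS, so borrow ILS, convert to JPY at spot, deposit the JPY at 6.09%, and buy ILS forward at 53.069 to cover the loan.
The gap between the two covered legs is JPY 34,153,207.

JPY 34,153,207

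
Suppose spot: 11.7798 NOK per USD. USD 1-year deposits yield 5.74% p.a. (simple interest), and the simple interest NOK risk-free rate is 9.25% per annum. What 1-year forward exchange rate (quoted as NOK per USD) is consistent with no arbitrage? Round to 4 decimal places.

T = 1 year.
NOK accumulates by 1 + 0.0925×1 = 1.092500.
Growth of 1 USD over T: 1 + 0.0574×1 = 1.057400.
CIP: F = S · (grow NOK)/(grow USD) = 11.7798 × 1.092500/1.057400 = 12.170826 NOK per USD.

12.1708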